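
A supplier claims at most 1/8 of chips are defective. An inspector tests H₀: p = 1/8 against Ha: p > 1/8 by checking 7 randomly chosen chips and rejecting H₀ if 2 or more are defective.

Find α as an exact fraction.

225033/1048576

Under H₀, X ~ Binomial(7, 1/8); the Type I error rate is P(X ≥ 2).
α = 1 − P(X ≤ 1) = 1 − 823543/1048576 = 225033/1048576.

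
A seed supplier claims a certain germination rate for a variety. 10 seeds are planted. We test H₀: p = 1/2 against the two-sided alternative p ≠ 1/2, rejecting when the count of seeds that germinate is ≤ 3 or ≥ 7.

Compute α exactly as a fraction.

11/32

The significance level is the null-hypothesis probability of the rejection region {≤3} ∪ {≥7}.
By symmetry, α = 2·P(K ≤ 3) = 2·(1 + 10 + 45 + 120)/1024 = 352/1024 = 11/32.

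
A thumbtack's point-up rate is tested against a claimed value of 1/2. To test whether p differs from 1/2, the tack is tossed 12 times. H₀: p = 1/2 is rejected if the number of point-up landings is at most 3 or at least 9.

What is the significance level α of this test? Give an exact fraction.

299/2048

The significance level is the null-hypothesis probability of the rejection region {≤3} ∪ {≥9}.
Each tail has probability (1 + 12 + 66 + 220)/4096; doubling gives α = 598/4096 = 299/2048.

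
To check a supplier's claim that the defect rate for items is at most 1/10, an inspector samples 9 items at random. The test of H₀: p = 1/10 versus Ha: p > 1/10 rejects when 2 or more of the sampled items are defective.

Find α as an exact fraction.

α = P(reject H₀ | H₀ true) = P(X ≥ 2 | p = 1/10), X ~ Binomial(9, 1/10).
Via the complement, α = 1 − Σ_{j=0}^{1} C(9,j)(1/10)^j(9/10)^{9-j} = 112579511/500000000.

112579511/500000000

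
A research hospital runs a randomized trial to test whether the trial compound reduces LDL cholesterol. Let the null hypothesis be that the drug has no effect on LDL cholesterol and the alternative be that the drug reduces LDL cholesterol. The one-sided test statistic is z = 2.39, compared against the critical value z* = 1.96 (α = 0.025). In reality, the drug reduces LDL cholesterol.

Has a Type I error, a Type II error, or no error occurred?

No error (correct decision).

Since z = 2.39 > z* = 1.96, H₀ is rejected.
H₀ is false (actually the drug reduces LDL cholesterol).
The decision matches the true state — no error.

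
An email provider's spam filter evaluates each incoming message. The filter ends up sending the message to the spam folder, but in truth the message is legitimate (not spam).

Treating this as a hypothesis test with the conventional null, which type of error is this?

The null hypothesis here is that the message is legitimate (not spam).
'Sending the message to the spam folder' corresponds to rejecting H₀.
H₀ was rejected but H₀ is true — a Type I error (false positive).

Type I error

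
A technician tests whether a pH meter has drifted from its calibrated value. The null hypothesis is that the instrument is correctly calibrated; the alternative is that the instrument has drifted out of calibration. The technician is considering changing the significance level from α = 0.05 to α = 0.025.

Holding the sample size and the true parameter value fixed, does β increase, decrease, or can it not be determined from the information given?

A smaller α moves the rejection region further into the tail. With the alternative true, more outcomes now fall outside the rejection region, so failing to reject becomes more likely.

It increases.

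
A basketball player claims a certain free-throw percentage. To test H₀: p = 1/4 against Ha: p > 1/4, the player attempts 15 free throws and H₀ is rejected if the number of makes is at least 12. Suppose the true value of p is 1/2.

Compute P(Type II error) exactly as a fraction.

503/512

β = P(fail to reject H₀ | Ha true) = P(Y ≤ 11 | p = 1/2), Y ~ Binomial(15, 1/2).
Adding the binomial probabilities P(Y=0)+…+P(Y=11) at p = 1/2 gives 503/512.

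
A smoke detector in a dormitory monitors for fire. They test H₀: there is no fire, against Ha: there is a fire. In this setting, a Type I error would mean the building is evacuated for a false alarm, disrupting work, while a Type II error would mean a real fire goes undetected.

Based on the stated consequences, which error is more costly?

The Type II consequence (a real fire goes undetected) is more severe than the Type I consequence (the building is evacuated for a false alarm, disrupting work).

Type II error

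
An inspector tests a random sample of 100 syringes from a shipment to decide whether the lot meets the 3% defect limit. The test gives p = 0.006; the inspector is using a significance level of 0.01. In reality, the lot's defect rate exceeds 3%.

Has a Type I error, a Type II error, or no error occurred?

The conventional null hypothesis is that the lot's defect rate is 3% (within specification).
Since p = 0.006 < α = 0.01, H₀ is rejected.
H₀ is false (actually the lot's defect rate exceeds 3%).
The decision matches the true state — no error.

No error — this is a correct decision.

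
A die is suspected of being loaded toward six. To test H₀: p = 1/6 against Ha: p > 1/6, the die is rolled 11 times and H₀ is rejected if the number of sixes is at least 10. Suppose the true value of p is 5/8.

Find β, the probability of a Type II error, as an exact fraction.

4109420421/4294967296

Under the alternative p = 5/8, K ~ Binomial(11, 5/8); β is the probability the test does not reject, P(K < 10).
Equivalently, β = 1 − P(K ≥ 10) = 4109420421/4294967296.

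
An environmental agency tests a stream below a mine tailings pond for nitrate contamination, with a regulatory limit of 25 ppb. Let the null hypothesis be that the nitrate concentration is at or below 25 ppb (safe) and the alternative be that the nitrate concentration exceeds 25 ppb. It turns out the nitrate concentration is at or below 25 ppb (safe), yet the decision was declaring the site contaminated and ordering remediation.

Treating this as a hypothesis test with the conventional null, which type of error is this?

Type I error

'Declaring the site contaminated and ordering remediation' corresponds to rejecting H₀.
H₀ was rejected but H₀ is true — a Type I error (false positive).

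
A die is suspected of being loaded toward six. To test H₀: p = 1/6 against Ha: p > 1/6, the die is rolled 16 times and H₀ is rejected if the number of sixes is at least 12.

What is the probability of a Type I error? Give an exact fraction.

Under H₀, K ~ Binomial(16, 1/6), and α = P(K ≥ 12).
P(K ≥ 12) = Σ_{j=12}^{16} C(16,j)·(1/6)^j·(5/6)^{16-j} = 134509/313456656384.

134509/313456656384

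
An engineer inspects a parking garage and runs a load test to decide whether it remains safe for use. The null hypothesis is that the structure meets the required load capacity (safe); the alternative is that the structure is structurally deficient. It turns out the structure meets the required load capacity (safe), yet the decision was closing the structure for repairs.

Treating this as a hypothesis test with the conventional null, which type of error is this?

Type I error

'Closing the structure for repairs' corresponds to rejecting H₀.
H₀ was rejected but H₀ is true — a Type I error (false positive).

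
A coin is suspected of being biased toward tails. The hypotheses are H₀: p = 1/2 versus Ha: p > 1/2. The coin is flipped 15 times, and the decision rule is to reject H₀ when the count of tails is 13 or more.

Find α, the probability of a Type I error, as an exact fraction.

121/32768

The Type I error probability is α = P(Y ≥ 13) computed under H₀, where Y ~ Binomial(15, 1/2).
P(Y ≥ 13) = [C(15,13) + C(15,14) + C(15,15)] / 2^15 = (105 + 15 + 1) / 32768 = 121/32768.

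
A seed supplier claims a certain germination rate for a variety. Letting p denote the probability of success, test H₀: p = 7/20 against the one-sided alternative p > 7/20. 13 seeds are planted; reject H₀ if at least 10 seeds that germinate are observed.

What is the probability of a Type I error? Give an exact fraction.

5149806264519/2048000000000000

Under H₀, Y ~ Binomial(13, 7/20), and α = P(Y ≥ 10).
Adding the binomial terms for j = 10 through 13 with p = 7/20 yields 5149806264519/2048000000000000.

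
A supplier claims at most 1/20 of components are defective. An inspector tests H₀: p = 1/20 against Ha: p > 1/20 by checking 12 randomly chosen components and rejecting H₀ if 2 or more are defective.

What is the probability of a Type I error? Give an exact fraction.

The significance level is the probability, assuming p = 1/20, of seeing 2 or more defectives in 12 draws.
Via the complement, α = 1 − Σ_{j=0}^{1} C(12,j)(1/20)^j(19/20)^{12-j} = 484801974155211/4096000000000000.

484801974155211/4096000000000000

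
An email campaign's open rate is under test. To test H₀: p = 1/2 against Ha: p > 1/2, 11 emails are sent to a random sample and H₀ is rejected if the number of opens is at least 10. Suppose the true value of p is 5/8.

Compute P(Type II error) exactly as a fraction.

4109420421/4294967296

A Type II error is failing to reject when Ha holds: with p = 5/8, β = P(K ≤ 9).
Summing C(11,j)·(5/8)^j·(3/8)^{11-j} for j = 0..9 gives 4109420421/4294967296.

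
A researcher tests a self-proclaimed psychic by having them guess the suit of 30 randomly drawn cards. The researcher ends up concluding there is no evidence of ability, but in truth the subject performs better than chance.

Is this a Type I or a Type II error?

Type II error

The null hypothesis here is that the subject is guessing at random (p = 1/4).
'Concluding there is no evidence of ability' corresponds to failing to reject H₀.
H₀ was not rejected but H₀ is false — a Type II error (false negative).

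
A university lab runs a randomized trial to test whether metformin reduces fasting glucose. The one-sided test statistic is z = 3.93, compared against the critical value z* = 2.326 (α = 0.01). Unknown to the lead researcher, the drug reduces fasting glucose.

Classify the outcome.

Neither — the decision is correct.

The conventional null hypothesis is that the drug has no effect on fasting glucose.
Since z = 3.93 > z* = 2.326, H₀ is rejected.
H₀ is false (actually the drug reduces fasting glucose).
The decision matches the true state — no error.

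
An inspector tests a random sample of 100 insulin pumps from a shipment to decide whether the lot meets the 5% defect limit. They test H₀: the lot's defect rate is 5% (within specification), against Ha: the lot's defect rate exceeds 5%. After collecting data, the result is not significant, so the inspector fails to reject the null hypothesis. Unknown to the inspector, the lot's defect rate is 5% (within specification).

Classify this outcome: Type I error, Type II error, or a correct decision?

No error (correct decision).

The test retained a true H₀ — the decision matches the true state.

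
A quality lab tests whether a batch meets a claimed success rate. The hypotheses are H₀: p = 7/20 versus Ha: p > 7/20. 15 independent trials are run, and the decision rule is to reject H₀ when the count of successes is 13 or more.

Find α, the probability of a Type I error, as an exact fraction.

1856296550387713/32768000000000000000

α = P(reject H₀ | H₀ true) = P(Y ≥ 13 | p = 7/20), with Y ~ Binomial(15, 7/20).
P(Y ≥ 13) = Σ_{j=13}^{15} C(15,j)·(7/20)^j·(13/20)^{15-j} = 1856296550387713/32768000000000000000.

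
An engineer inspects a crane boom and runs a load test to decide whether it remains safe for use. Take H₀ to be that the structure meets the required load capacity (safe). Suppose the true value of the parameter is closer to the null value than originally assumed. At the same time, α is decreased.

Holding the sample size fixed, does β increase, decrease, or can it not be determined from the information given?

A smaller departure from H₀ means the test statistic under Ha is distributed closer to where it would be under H₀; rejection becomes less likely. Lowering α raises the bar for rejection; under Ha, the test now fails to reject on outcomes it previously would have rejected. Both changes push β in the same direction.

It increases.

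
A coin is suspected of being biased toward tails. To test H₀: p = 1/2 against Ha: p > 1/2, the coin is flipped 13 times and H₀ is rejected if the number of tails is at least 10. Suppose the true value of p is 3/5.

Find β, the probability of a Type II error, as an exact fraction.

β = P(fail to reject H₀ | Ha true) = P(K ≤ 9 | p = 3/5), K ~ Binomial(13, 3/5).
Adding the binomial probabilities P(K=0)+…+P(K=9) at p = 3/5 gives 202983472/244140625.

202983472/244140625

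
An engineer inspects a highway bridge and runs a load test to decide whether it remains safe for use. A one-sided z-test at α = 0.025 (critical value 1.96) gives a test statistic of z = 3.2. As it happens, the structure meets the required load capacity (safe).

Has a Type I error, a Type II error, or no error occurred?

Type I error

The conventional null hypothesis is that the structure meets the required load capacity (safe).
Since z = 3.2 > z* = 1.96, H₀ is rejected.
H₀ is true (actually the structure meets the required load capacity (safe)).
Rejecting a true H₀ is a Type I error.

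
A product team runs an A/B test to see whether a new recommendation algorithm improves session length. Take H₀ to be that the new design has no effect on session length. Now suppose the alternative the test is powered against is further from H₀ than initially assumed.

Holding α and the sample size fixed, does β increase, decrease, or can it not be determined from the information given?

It decreases.

A bigger departure from H₀ is easier for the test to detect, so it fails to reject less often.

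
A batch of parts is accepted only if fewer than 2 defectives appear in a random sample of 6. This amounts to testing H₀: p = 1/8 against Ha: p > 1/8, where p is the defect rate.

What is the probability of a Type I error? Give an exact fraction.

α = P(reject H₀ | H₀ true) = P(S ≥ 2 | p = 1/8), S ~ Binomial(6, 1/8).
Computing the lower-tail complement: 1 − 218491/262144 = 43653/262144.

43653/262144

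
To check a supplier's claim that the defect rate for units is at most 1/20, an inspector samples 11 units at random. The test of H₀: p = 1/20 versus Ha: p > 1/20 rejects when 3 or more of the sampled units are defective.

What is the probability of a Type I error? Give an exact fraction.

Under H₀, X ~ Binomial(11, 1/20); the Type I error rate is P(X ≥ 3).
Via the complement, α = 1 − Σ_{j=0}^{2} C(11,j)(1/20)^j(19/20)^{11-j} = 4992302221/327680000000.

4992302221/327680000000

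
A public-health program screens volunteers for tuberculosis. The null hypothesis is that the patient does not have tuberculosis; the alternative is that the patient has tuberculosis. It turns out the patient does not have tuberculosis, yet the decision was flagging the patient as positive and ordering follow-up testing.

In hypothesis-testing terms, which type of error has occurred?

Type I error

'Flagging the patient as positive and ordering follow-up testing' corresponds to rejecting H₀.
H₀ was rejected but H₀ is true — a Type I error (false positive).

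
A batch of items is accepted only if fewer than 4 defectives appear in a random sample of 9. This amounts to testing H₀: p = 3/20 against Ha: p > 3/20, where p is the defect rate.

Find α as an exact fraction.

Under H₀, S ~ Binomial(9, 3/20); the Type I error rate is P(S ≥ 4).
Computing the lower-tail complement: 1 − 123656765987/128000000000 = 4343234013/128000000000.

4343234013/128000000000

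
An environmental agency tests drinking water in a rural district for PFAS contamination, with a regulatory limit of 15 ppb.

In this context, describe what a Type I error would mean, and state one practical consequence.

With the conventional null hypothesis that the PFAS concentration is at or below 15 ppb (safe):
A Type I error is rejecting H₀ when H₀ is true.
Here that means declaring the site contaminated and ordering remediation when actually the PFAS concentration is at or below 15 ppb (safe).

A Type I error would mean concluding that the PFAS concentration exceeds 15 ppb when in fact the PFAS concentration is at or below 15 ppb (safe). Consequence: a clean site is subjected to costly and unnecessary remediation.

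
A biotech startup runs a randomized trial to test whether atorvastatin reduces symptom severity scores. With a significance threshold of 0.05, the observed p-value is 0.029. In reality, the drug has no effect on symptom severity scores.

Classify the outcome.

The conventional null hypothesis is that the drug has no effect on symptom severity scores.
Since p = 0.029 < α = 0.05, H₀ is rejected.
H₀ is true (actually the drug has no effect on symptom severity scores).
Rejecting a true H₀ is a Type I error.

Type I error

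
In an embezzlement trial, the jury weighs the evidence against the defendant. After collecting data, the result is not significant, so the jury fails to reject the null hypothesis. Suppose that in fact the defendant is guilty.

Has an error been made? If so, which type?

The conventional null hypothesis here is that the defendant is innocent.
H₀ was not rejected, but H₀ is actually false.
Failing to reject a false null hypothesis is a Type II error (false negative).

Type II error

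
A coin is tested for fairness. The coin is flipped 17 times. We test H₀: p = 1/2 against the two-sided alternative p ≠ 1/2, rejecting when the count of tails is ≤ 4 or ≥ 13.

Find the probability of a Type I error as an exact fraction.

α = P(K ≤ 4 or K ≥ 13 | p = 1/2), K ~ Binomial(17, 1/2).
The two tails are symmetric, so α = 2·(1 + 17 + 136 + 680 + 2380)/2^17 = 6428/131072 = 1607/32768.

1607/32768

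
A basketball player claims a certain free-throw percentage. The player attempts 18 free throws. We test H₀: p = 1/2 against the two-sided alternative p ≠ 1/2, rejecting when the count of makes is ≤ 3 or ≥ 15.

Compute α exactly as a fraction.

Under H₀, Y ~ Binomial(18, 1/2); α is the probability of landing in either tail, P(Y ≤ 3) + P(Y ≥ 15).
By symmetry, α = 2·P(Y ≤ 3) = 2·(1 + 18 + 153 + 816)/262144 = 1976/262144 = 247/32768.

247/32768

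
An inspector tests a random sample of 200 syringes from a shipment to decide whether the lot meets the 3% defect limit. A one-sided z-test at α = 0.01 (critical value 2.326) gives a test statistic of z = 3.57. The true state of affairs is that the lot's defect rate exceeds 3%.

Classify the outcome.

No error (correct decision).

The conventional null hypothesis is that the lot's defect rate is 3% (within specification).
Since z = 3.57 > z* = 2.326, H₀ is rejected.
H₀ is false (actually the lot's defect rate exceeds 3%).
The decision matches the true state — no error.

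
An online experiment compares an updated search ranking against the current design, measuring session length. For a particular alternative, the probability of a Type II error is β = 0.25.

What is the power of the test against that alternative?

0.75

Power = 1 − β = 1 − 0.25 = 0.75.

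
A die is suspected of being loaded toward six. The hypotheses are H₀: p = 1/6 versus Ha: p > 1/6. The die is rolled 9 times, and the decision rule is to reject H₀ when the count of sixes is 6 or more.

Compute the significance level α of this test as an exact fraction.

5723/5038848

The Type I error probability is α = P(Y ≥ 6) computed under H₀, where Y ~ Binomial(9, 1/6).
P(Y ≥ 6) = Σ_{j=6}^{9} C(9,j)·(1/6)^j·(5/6)^{9-j} = 5723/5038848.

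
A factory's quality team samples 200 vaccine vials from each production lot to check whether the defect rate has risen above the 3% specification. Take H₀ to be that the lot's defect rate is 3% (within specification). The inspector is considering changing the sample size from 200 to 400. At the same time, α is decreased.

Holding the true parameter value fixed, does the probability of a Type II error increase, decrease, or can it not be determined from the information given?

Cannot be determined from the information given.

The first change alone would make β decrease; the second alone would make β increase. Which effect dominates depends on the magnitudes, which are not given.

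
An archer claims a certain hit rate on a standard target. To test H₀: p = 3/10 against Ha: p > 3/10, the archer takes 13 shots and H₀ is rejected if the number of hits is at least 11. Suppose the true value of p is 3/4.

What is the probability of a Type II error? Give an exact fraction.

22394171/33554432

A Type II error is failing to reject when Ha holds: with p = 3/4, β = P(S ≤ 10).
Equivalently, β = 1 − P(S ≥ 11) = 22394171/33554432.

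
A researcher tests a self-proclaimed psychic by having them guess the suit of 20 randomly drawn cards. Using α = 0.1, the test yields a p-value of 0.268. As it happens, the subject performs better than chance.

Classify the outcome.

The conventional null hypothesis is that the subject is guessing at random (p = 1/4).
Since p = 0.268 ≥ α = 0.1, H₀ is not rejected.
H₀ is false (actually the subject performs better than chance).
Failing to reject a false H₀ is a Type II error.

Type II error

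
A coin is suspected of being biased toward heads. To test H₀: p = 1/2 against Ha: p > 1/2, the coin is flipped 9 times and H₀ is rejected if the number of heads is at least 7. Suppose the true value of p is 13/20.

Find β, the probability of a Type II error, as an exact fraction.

β = P(fail to reject H₀ | Ha true) = P(X ≤ 6 | p = 13/20), X ~ Binomial(9, 13/20).
Equivalently, β = 1 − P(X ≥ 7) = 5301813769/8000000000.

5301813769/8000000000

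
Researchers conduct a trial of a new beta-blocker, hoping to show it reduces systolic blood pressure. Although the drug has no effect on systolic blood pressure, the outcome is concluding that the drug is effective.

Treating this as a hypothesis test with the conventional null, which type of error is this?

The null hypothesis here is that the drug has no effect on systolic blood pressure.
'Concluding that the drug is effective' corresponds to rejecting H₀.
H₀ was rejected but H₀ is true — a Type I error (false positive).

Type I error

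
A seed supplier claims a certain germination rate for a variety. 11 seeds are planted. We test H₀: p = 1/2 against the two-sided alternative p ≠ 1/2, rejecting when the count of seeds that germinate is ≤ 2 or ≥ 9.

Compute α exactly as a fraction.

67/1024

α = P(X ≤ 2 or X ≥ 9 | p = 1/2), X ~ Binomial(11, 1/2).
The two tails are symmetric, so α = 2·(1 + 11 + 55)/2^11 = 134/2048 = 67/1024.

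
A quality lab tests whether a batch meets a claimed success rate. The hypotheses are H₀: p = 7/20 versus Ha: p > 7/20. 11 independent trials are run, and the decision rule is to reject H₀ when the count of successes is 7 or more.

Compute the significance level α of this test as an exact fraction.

1026922708651/20480000000000

The Type I error probability is α = P(X ≥ 7) computed under H₀, where X ~ Binomial(11, 7/20).
P(X ≥ 7) = Σ_{j=7}^{11} C(11,j)·(7/20)^j·(13/20)^{11-j} = 1026922708651/20480000000000.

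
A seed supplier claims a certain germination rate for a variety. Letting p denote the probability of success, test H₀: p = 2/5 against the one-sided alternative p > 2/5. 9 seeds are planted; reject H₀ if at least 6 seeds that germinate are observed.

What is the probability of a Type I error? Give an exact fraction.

The Type I error probability is α = P(X ≥ 6) computed under H₀, where X ~ Binomial(9, 2/5).
Summing C(9,j)(2/5)^j(3/5)^{9−j} for j = 6,…,9 gives 194048/1953125.

194048/1953125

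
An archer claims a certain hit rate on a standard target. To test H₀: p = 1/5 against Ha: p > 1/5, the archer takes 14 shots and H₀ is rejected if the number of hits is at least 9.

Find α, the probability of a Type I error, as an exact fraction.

2331113/6103515625

The Type I error probability is α = P(Y ≥ 9) computed under H₀, where Y ~ Binomial(14, 1/5).
P(Y ≥ 9) = Σ_{j=9}^{14} C(14,j)·(1/5)^j·(4/5)^{14-j} = 2331113/6103515625.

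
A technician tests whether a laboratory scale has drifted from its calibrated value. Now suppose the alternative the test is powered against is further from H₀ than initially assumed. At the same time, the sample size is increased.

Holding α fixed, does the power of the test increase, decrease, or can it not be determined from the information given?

The further the true parameter sits from the null value, the more of the Ha sampling distribution falls in the rejection region. A larger sample reduces the standard error, pulling the sampling distribution under Ha further from the non-rejection region. Both changes push β in the same direction.
Since power = 1 − β and β decreases, power increases.

It increases.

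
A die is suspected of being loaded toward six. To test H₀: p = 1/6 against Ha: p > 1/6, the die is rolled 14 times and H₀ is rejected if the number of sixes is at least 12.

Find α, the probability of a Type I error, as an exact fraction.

391/13060694016

The Type I error probability is α = P(Y ≥ 12) computed under H₀, where Y ~ Binomial(14, 1/6).
Summing C(14,j)(1/6)^j(5/6)^{14−j} for j = 12,…,14 gives 391/13060694016.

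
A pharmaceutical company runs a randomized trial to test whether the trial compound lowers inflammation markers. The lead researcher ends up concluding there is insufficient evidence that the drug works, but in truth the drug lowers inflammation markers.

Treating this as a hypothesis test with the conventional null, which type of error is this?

Type II error

The null hypothesis here is that the drug has no effect on inflammation markers.
'Concluding there is insufficient evidence that the drug works' corresponds to failing to reject H₀.
H₀ was not rejected but H₀ is false — a Type II error (false negative).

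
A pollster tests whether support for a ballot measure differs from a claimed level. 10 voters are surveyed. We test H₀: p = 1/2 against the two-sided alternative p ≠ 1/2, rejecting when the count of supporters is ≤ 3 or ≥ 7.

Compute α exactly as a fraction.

α = P(S ≤ 3 or S ≥ 7 | p = 1/2), S ~ Binomial(10, 1/2).
The two tails are symmetric, so α = 2·(1 + 10 + 45 + 120)/2^10 = 352/1024 = 11/32.

11/32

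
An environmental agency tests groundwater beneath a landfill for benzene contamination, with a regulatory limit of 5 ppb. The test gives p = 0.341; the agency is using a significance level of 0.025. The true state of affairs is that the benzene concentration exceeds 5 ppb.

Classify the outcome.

Type II error

The conventional null hypothesis is that the benzene concentration is at or below 5 ppb (safe).
Since p = 0.341 ≥ α = 0.025, H₀ is not rejected.
H₀ is false (actually the benzene concentration exceeds 5 ppb).
Failing to reject a false H₀ is a Type II error.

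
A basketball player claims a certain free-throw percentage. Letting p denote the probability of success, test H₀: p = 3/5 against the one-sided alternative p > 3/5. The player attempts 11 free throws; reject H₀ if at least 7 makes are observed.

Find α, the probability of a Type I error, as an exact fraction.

5202873/9765625

The Type I error probability is α = P(X ≥ 7) computed under H₀, where X ~ Binomial(11, 3/5).
Summing C(11,j)(3/5)^j(2/5)^{11−j} for j = 7,…,11 gives 5202873/9765625.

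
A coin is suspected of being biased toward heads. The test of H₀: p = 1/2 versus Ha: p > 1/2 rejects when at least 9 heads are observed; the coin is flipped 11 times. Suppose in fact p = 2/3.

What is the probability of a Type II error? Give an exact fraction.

β = P(fail to reject H₀ | Ha true) = P(S ≤ 8 | p = 2/3), S ~ Binomial(11, 2/3).
Summing C(11,j)·(2/3)^j·(1/3)^{11-j} for j = 0..8 gives 1675/2187.

1675/2187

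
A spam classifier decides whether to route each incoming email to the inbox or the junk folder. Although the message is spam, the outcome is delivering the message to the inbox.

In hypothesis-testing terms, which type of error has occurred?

The null hypothesis here is that the message is legitimate (not spam).
'Delivering the message to the inbox' corresponds to failing to reject H₀.
H₀ was not rejected but H₀ is false — a Type II error (false negative).

Type II error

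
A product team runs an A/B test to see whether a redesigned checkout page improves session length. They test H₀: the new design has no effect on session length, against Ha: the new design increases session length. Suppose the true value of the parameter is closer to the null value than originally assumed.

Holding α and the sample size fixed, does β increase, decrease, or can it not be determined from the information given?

It increases.

A smaller true effect puts the Ha sampling distribution closer to H₀, so more of it falls in the non-rejection region.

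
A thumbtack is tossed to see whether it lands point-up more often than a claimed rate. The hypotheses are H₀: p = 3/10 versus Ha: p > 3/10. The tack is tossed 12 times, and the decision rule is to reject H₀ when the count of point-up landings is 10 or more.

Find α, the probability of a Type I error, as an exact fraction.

α = P(reject H₀ | H₀ true) = P(S ≥ 10 | p = 3/10), with S ~ Binomial(12, 3/10).
Adding the binomial terms for j = 10 through 12 with p = 3/10 yields 41275251/200000000000.

41275251/200000000000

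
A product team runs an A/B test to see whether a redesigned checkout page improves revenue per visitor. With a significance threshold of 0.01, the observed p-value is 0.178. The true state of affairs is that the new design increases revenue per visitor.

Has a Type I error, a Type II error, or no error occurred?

Type II error

The conventional null hypothesis is that the new design has no effect on revenue per visitor.
Since p = 0.178 ≥ α = 0.01, H₀ is not rejected.
H₀ is false (actually the new design increases revenue per visitor).
Failing to reject a false H₀ is a Type II error.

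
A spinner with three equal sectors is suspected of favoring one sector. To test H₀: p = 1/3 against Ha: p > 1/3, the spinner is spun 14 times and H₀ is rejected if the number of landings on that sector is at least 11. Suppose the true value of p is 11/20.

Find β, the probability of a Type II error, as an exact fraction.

Under the alternative p = 11/20, X ~ Binomial(14, 11/20); β is the probability the test does not reject, P(X < 11).
Equivalently, β = 1 − P(X ≥ 11) = 767413934602409223/819200000000000000.

767413934602409223/819200000000000000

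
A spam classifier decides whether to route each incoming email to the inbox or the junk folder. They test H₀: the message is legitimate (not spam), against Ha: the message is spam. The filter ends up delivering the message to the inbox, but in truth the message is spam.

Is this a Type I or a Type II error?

'Delivering the message to the inbox' corresponds to failing to reject H₀.
H₀ was not rejected but H₀ is false — a Type II error (false negative).

Type II error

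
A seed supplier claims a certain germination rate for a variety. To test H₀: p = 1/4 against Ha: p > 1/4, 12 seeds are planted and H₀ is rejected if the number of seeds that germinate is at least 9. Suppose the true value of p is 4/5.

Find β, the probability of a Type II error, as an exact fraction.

Under the alternative p = 4/5, X ~ Binomial(12, 4/5); β is the probability the test does not reject, P(X < 9).
Summing C(12,j)·(4/5)^j·(1/5)^{12-j} for j = 0..8 gives 10030813/48828125.

10030813/48828125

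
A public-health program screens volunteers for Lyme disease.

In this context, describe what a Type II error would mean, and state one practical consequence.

A Type II error would mean concluding that the patient does not have Lyme disease (or at least failing to establish that the patient has Lyme disease) when in fact the patient has Lyme disease. Consequence: the disease goes undetected and untreated until it has progressed.

With the conventional null hypothesis that the patient does not have Lyme disease:
A Type II error is failing to reject H₀ when H₀ is false.
Here that means clearing the patient as negative when actually the patient has Lyme disease.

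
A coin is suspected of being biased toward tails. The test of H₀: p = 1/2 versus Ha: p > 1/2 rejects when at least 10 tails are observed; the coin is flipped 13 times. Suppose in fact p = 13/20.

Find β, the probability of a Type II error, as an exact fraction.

739046497348117/1024000000000000

A Type II error is failing to reject when Ha holds: with p = 13/20, β = P(Y ≤ 9).
Summing C(13,j)·(13/20)^j·(7/20)^{13-j} for j = 0..9 gives 739046497348117/1024000000000000.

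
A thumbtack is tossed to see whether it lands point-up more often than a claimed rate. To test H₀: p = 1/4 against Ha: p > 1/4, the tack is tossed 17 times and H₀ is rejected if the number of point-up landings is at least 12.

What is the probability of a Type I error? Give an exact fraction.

429025/4294967296

Under H₀, K ~ Binomial(17, 1/4), and α = P(K ≥ 12).
Summing C(17,j)(1/4)^j(3/4)^{17−j} for j = 12,…,17 gives 429025/4294967296.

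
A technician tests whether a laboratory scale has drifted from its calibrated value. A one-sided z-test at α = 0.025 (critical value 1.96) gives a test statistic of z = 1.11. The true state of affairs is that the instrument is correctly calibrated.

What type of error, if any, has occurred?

The conventional null hypothesis is that the instrument is correctly calibrated.
Since z = 1.11 ≤ z* = 1.96, H₀ is not rejected.
H₀ is true (actually the instrument is correctly calibrated).
The decision matches the true state — no error.

No error (correct decision).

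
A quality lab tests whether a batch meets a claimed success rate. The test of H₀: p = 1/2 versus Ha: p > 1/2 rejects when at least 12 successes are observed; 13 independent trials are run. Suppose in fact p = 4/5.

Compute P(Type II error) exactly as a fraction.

A Type II error is failing to reject when Ha holds: with p = 4/5, β = P(Y ≤ 11).
Adding the binomial probabilities P(Y=0)+…+P(Y=11) at p = 4/5 gives 935490453/1220703125.

935490453/1220703125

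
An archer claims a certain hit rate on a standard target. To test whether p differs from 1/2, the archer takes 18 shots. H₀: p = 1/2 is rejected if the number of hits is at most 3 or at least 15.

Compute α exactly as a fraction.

247/32768

α = P(Y ≤ 3 or Y ≥ 15 | p = 1/2), Y ~ Binomial(18, 1/2).
The two tails are symmetric, so α = 2·(1 + 18 + 153 + 816)/2^18 = 1976/262144 = 247/32768.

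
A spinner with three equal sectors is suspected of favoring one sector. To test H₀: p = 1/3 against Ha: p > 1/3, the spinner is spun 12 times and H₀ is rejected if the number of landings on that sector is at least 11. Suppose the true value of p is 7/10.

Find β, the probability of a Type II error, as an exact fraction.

β = P(fail to reject H₀ | Ha true) = P(Y ≤ 10 | p = 7/10), Y ~ Binomial(12, 7/10).
Summing C(12,j)·(7/10)^j·(3/10)^{12-j} for j = 0..10 gives 914974950051/1000000000000.

914974950051/1000000000000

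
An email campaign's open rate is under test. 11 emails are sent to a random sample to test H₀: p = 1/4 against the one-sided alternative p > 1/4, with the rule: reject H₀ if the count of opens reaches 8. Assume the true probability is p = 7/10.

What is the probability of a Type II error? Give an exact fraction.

1076094153/2500000000

β = P(fail to reject H₀ | Ha true) = P(X ≤ 7 | p = 7/10), X ~ Binomial(11, 7/10).
Summing C(11,j)·(7/10)^j·(3/10)^{11-j} for j = 0..7 gives 1076094153/2500000000.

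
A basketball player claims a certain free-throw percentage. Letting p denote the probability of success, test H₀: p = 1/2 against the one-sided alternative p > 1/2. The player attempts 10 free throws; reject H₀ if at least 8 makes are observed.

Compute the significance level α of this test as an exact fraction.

7/128

α = P(reject H₀ | H₀ true) = P(Y ≥ 8 | p = 1/2), with Y ~ Binomial(10, 1/2).
P(Y ≥ 8) = [C(10,8) + C(10,9) + C(10,10)] / 2^10 = (45 + 10 + 1) / 1024 = 56/1024 = 7/128.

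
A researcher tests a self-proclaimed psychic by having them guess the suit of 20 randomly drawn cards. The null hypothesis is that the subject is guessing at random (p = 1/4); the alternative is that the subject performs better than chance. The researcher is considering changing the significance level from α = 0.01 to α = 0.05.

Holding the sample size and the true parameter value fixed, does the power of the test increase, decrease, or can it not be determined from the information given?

With a larger α the critical value moves toward the center, so more of the Ha sampling distribution lies in the rejection region.
Since power = 1 − β and β decreases, power increases.

It increases.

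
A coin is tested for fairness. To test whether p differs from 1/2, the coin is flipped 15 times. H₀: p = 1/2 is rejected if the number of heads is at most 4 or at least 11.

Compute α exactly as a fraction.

1941/16384

α = P(S ≤ 4 or S ≥ 11 | p = 1/2), S ~ Binomial(15, 1/2).
By symmetry, α = 2·P(S ≤ 4) = 2·(1 + 15 + 105 + 455 + 1365)/32768 = 3882/32768 = 1941/16384.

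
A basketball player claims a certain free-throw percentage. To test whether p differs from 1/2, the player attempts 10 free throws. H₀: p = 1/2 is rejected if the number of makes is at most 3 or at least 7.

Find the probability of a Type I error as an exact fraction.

11/32

α = P(Y ≤ 3 or Y ≥ 7 | p = 1/2), Y ~ Binomial(10, 1/2).
Each tail has probability (1 + 10 + 45 + 120)/1024; doubling gives α = 352/1024 = 11/32.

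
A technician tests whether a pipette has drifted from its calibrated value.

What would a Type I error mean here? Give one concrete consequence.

A Type I error would mean concluding that the instrument has drifted out of calibration when in fact the instrument is correctly calibrated. Consequence: a properly working instrument is taken offline unnecessarily.

With the conventional null hypothesis that the instrument is correctly calibrated:
A Type I error is rejecting H₀ when H₀ is true.
Here that means pulling the instrument for recalibration when actually the instrument is correctly calibrated.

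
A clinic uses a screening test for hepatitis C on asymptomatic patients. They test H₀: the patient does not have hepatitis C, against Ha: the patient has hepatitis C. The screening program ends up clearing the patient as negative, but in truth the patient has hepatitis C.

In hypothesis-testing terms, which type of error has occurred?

Type II error

'Clearing the patient as negative' corresponds to failing to reject H₀.
H₀ was not rejected but H₀ is false — a Type II error (false negative).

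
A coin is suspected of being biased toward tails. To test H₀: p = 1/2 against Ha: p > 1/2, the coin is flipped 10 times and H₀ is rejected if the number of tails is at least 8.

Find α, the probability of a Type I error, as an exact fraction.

7/128

The Type I error probability is α = P(K ≥ 8) computed under H₀, where K ~ Binomial(10, 1/2).
That's C(10,8) + C(10,9) + C(10,10) over 2^10, i.e. (45 + 10 + 1)/1024 = 56/1024 = 7/128.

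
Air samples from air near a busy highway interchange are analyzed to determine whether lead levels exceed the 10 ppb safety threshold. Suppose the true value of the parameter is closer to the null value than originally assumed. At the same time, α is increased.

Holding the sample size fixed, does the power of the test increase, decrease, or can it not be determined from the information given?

The first change alone would make β increase; the second alone would make β decrease. Which effect dominates depends on the magnitudes, which are not given.
Since power = 1 − β, the effect on power is likewise indeterminate.

Cannot be determined from the information given.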